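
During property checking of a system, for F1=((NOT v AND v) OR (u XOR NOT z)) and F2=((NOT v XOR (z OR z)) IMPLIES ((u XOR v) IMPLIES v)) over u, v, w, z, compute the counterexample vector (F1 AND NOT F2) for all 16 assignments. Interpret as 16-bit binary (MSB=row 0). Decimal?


F1 = ((NOT v AND v) OR (u XOR NOT z))
F2 = ((NOT v XOR (z OR z)) IMPLIES ((u XOR v) IMPLIES v))
Counterexample to F1=>F2 is where F1=1 and F2=0.
Evaluate each row (bits = u,v,w,z, MSB first):
  row 0 [0000]: F1=1 F2=1 -> F1&~F2 -> 0
  row 1 [0001]: F1=0 F2=1 -> F1&~F2 -> 0
  row 2 [0010]: F1=1 F2=1 -> F1&~F2 -> 0
  row 3 [0011]: F1=0 F2=1 -> F1&~F2 -> 0
  row 4 [0100]: F1=1 F2=1 -> F1&~F2 -> 0
  row 5 [0101]: F1=0 F2=1 -> F1&~F2 -> 0
  row 6 [0110]: F1=1 F2=1 -> F1&~F2 -> 0
  row 7 [0111]: F1=0 F2=1 -> F1&~F2 -> 0
  row 8 [1000]: F1=0 F2=0 -> F1&~F2 -> 0
  row 9 [1001]: F1=1 F2=1 -> F1&~F2 -> 0
  row 10 [1010]: F1=0 F2=0 -> F1&~F2 -> 0
  row 11 [1011]: F1=1 F2=1 -> F1&~F2 -> 0
  row 12 [1100]: F1=0 F2=1 -> F1&~F2 -> 0
  row 13 [1101]: F1=1 F2=1 -> F1&~F2 -> 0
  row 14 [1110]: F1=0 F2=1 -> F1&~F2 -> 0
  row 15 [1111]: F1=1 F2=1 -> F1&~F2 -> 0
Full result column, 4 rows per line (u,v fixed per line; w,z runs 00..11 left to right):
  rows 0-3 [u,v=00]: 0000  = hex 0
  rows 4-7 [u,v=01]: 0000  = hex 0
  rows 8-11 [u,v=10]: 0000  = hex 0
  rows 12-15 [u,v=11]: 0000  = hex 0
Counterexample vector (row 0 .. row 15) = 0000000000000000
Output column grouped in 4s = 0000 0000 0000 0000 = 0x0000
Convert to decimal digit by digit (value = value*16 + digit):
  0 -> 0
  0*16 + 0 = 0
  0*16 + 0 = 0
  0*16 + 0 = 0
Decimal = 0

0


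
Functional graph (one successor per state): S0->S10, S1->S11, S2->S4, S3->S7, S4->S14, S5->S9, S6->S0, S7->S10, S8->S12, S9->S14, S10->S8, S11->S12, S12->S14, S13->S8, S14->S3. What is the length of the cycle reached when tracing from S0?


Trace from S0 until a state repeats:
  S0 -> S10 -> S8 -> S12 -> S14 -> S3 -> S7 -> S10
S10 first seen at step 1, revisited at step 7.
Cycle length = 7 - 1 = 6

6


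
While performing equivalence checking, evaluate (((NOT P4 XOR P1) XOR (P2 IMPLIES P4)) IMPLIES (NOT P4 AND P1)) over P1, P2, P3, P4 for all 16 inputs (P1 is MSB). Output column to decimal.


Formula: (((NOT P4 XOR P1) XOR (P2 IMPLIES P4)) IMPLIES (NOT P4 AND P1)) over P1, P2, P3, P4 (16 rows)
Evaluate each row (bits = P1,P2,P3,P4, MSB first):
  row 0 [0000]: (((NOT 0 XOR 0) XOR (0 IMPLIES 0)) IMPLIES (NOT 0 AND 0)) -> 1
  row 1 [0001]: (((NOT 1 XOR 0) XOR (0 IMPLIES 1)) IMPLIES (NOT 1 AND 0)) -> 0
  row 2 [0010]: (((NOT 0 XOR 0) XOR (0 IMPLIES 0)) IMPLIES (NOT 0 AND 0)) -> 1
  row 3 [0011]: (((NOT 1 XOR 0) XOR (0 IMPLIES 1)) IMPLIES (NOT 1 AND 0)) -> 0
  row 4 [0100]: (((NOT 0 XOR 0) XOR (1 IMPLIES 0)) IMPLIES (NOT 0 AND 0)) -> 0
  row 5 [0101]: (((NOT 1 XOR 0) XOR (1 IMPLIES 1)) IMPLIES (NOT 1 AND 0)) -> 0
  row 6 [0110]: (((NOT 0 XOR 0) XOR (1 IMPLIES 0)) IMPLIES (NOT 0 AND 0)) -> 0
  row 7 [0111]: (((NOT 1 XOR 0) XOR (1 IMPLIES 1)) IMPLIES (NOT 1 AND 0)) -> 0
  row 8 [1000]: (((NOT 0 XOR 1) XOR (0 IMPLIES 0)) IMPLIES (NOT 0 AND 1)) -> 1
  row 9 [1001]: (((NOT 1 XOR 1) XOR (0 IMPLIES 1)) IMPLIES (NOT 1 AND 1)) -> 1
  row 10 [1010]: (((NOT 0 XOR 1) XOR (0 IMPLIES 0)) IMPLIES (NOT 0 AND 1)) -> 1
  row 11 [1011]: (((NOT 1 XOR 1) XOR (0 IMPLIES 1)) IMPLIES (NOT 1 AND 1)) -> 1
  row 12 [1100]: (((NOT 0 XOR 1) XOR (1 IMPLIES 0)) IMPLIES (NOT 0 AND 1)) -> 1
  row 13 [1101]: (((NOT 1 XOR 1) XOR (1 IMPLIES 1)) IMPLIES (NOT 1 AND 1)) -> 1
  row 14 [1110]: (((NOT 0 XOR 1) XOR (1 IMPLIES 0)) IMPLIES (NOT 0 AND 1)) -> 1
  row 15 [1111]: (((NOT 1 XOR 1) XOR (1 IMPLIES 1)) IMPLIES (NOT 1 AND 1)) -> 1
Full result column, 4 rows per line (P1,P2 fixed per line; P3,P4 runs 00..11 left to right):
  rows 0-3 [P1,P2=00]: 1010  = hex A
  rows 4-7 [P1,P2=01]: 0000  = hex 0
  rows 8-11 [P1,P2=10]: 1111  = hex F
  rows 12-15 [P1,P2=11]: 1111  = hex F
Output column (row 0 .. row 15) = 1010000011111111
Output column grouped in 4s = 1010 0000 1111 1111 = 0xA0FF
Convert to decimal digit by digit (value = value*16 + digit):
  A -> 10
  10*16 + 0 = 160
  160*16 + 15 (F) = 2575
  2575*16 + 15 (F) = 41215
Decimal = 41215

41215


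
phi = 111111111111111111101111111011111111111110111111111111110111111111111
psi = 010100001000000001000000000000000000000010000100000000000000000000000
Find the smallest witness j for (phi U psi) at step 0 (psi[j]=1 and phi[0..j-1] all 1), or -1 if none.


(phi U psi) at 0: need smallest j with psi[j]=1 and phi[i]=1 for all i in [0,j).
Scan from step 0:
  step 0: phi=1, psi=0 -> continue
  step 1: psi=1 and phi held for [0,1) -> witness found
Witness step = 1

1


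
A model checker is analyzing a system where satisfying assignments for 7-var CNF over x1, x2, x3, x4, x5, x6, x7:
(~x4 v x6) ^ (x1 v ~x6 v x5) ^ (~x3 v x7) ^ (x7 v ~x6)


CNF with 4 clauses over 7 vars (128 assignments).
An assignment satisfies CNF iff every clause has >=1 true literal.
Check each row (bits = x1,x2,x3,x4,x5,x6,x7; clause T/F shown):
  row 0 [0000000]: clauses=TTTT -> 1
  row 1 [0000001]: clauses=TTTT -> 1
  row 2 [0000010]: clauses=TFTF -> 0
  row 3 [0000011]: clauses=TFTT -> 0
  row 4 [0000100]: clauses=TTTT -> 1
  (every remaining row is evaluated the same way; all 128 results are listed next)
Full result column, 8 rows per line (x1,x2,x3,x4 fixed per line; x5,x6,x7 runs 000..111 left to right):
  rows 0-7 [x1,x2,x3,x4=0000]: 11001101  (ones: 5)
  rows 8-15 [x1,x2,x3,x4=0001]: 00000001  (ones: 1)
  rows 16-23 [x1,x2,x3,x4=0010]: 01000101  (ones: 3)
  rows 24-31 [x1,x2,x3,x4=0011]: 00000001  (ones: 1)
  rows 32-39 [x1,x2,x3,x4=0100]: 11001101  (ones: 5)
  rows 40-47 [x1,x2,x3,x4=0101]: 00000001  (ones: 1)
  rows 48-55 [x1,x2,x3,x4=0110]: 01000101  (ones: 3)
  rows 56-63 [x1,x2,x3,x4=0111]: 00000001  (ones: 1)
  rows 64-71 [x1,x2,x3,x4=1000]: 11011101  (ones: 6)
  rows 72-79 [x1,x2,x3,x4=1001]: 00010001  (ones: 2)
  rows 80-87 [x1,x2,x3,x4=1010]: 01010101  (ones: 4)
  rows 88-95 [x1,x2,x3,x4=1011]: 00010001  (ones: 2)
  rows 96-103 [x1,x2,x3,x4=1100]: 11011101  (ones: 6)
  rows 104-111 [x1,x2,x3,x4=1101]: 00010001  (ones: 2)
  rows 112-119 [x1,x2,x3,x4=1110]: 01010101  (ones: 4)
  rows 120-127 [x1,x2,x3,x4=1111]: 00010001  (ones: 2)
Satisfying assignments = 5+1+3+1+5+1+3+1+6+2+4+2+6+2+4+2 = 48

48


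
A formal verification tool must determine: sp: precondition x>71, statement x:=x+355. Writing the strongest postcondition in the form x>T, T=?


Formula: sp(P, x:=E) = exists old_x. (x = E[old_x/x]) AND P[old_x/x] (old_x is the value of x before the assignment; eliminate old_x by solving x = E[old_x/x] for old_x)
Step 1: Precondition P: x>71, i.e. old_x > 71
Step 2: Assignment gives x = old_x + 355, so old_x = x - 355
Step 3: Substitute into P: x - 355 > 71
Step 4: Simplify: x > 71+355 = 426

426


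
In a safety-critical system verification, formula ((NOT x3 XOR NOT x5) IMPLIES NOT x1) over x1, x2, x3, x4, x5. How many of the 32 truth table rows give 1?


Formula: ((NOT x3 XOR NOT x5) IMPLIES NOT x1) over 5 vars (32 rows)
Evaluate each row (x1, x2, x3, x4, x5 as bits, MSB first):
  row 0 [00000]: ((NOT 0 XOR NOT 0) IMPLIES NOT 0) -> 1
  row 1 [00001]: ((NOT 0 XOR NOT 1) IMPLIES NOT 0) -> 1
  row 2 [00010]: ((NOT 0 XOR NOT 0) IMPLIES NOT 0) -> 1
  row 3 [00011]: ((NOT 0 XOR NOT 1) IMPLIES NOT 0) -> 1
  row 4 [00100]: ((NOT 1 XOR NOT 0) IMPLIES NOT 0) -> 1
  row 5 [00101]: ((NOT 1 XOR NOT 1) IMPLIES NOT 0) -> 1
  row 6 [00110]: ((NOT 1 XOR NOT 0) IMPLIES NOT 0) -> 1
  row 7 [00111]: ((NOT 1 XOR NOT 1) IMPLIES NOT 0) -> 1
  row 8 [01000]: ((NOT 0 XOR NOT 0) IMPLIES NOT 0) -> 1
  row 9 [01001]: ((NOT 0 XOR NOT 1) IMPLIES NOT 0) -> 1
  row 10 [01010]: ((NOT 0 XOR NOT 0) IMPLIES NOT 0) -> 1
  row 11 [01011]: ((NOT 0 XOR NOT 1) IMPLIES NOT 0) -> 1
  row 12 [01100]: ((NOT 1 XOR NOT 0) IMPLIES NOT 0) -> 1
  row 13 [01101]: ((NOT 1 XOR NOT 1) IMPLIES NOT 0) -> 1
  row 14 [01110]: ((NOT 1 XOR NOT 0) IMPLIES NOT 0) -> 1
  row 15 [01111]: ((NOT 1 XOR NOT 1) IMPLIES NOT 0) -> 1
  row 16 [10000]: ((NOT 0 XOR NOT 0) IMPLIES NOT 1) -> 1
  row 17 [10001]: ((NOT 0 XOR NOT 1) IMPLIES NOT 1) -> 0
  row 18 [10010]: ((NOT 0 XOR NOT 0) IMPLIES NOT 1) -> 1
  row 19 [10011]: ((NOT 0 XOR NOT 1) IMPLIES NOT 1) -> 0
  row 20 [10100]: ((NOT 1 XOR NOT 0) IMPLIES NOT 1) -> 0
  row 21 [10101]: ((NOT 1 XOR NOT 1) IMPLIES NOT 1) -> 1
  row 22 [10110]: ((NOT 1 XOR NOT 0) IMPLIES NOT 1) -> 0
  row 23 [10111]: ((NOT 1 XOR NOT 1) IMPLIES NOT 1) -> 1
  row 24 [11000]: ((NOT 0 XOR NOT 0) IMPLIES NOT 1) -> 1
  row 25 [11001]: ((NOT 0 XOR NOT 1) IMPLIES NOT 1) -> 0
  row 26 [11010]: ((NOT 0 XOR NOT 0) IMPLIES NOT 1) -> 1
  row 27 [11011]: ((NOT 0 XOR NOT 1) IMPLIES NOT 1) -> 0
  row 28 [11100]: ((NOT 1 XOR NOT 0) IMPLIES NOT 1) -> 0
  row 29 [11101]: ((NOT 1 XOR NOT 1) IMPLIES NOT 1) -> 1
  row 30 [11110]: ((NOT 1 XOR NOT 0) IMPLIES NOT 1) -> 0
  row 31 [11111]: ((NOT 1 XOR NOT 1) IMPLIES NOT 1) -> 1
Full result column, 8 rows per line (x1,x2 fixed per line; x3,x4,x5 runs 000..111 left to right):
  rows 0-7 [x1,x2=00]: 11111111  (ones: 8)
  rows 8-15 [x1,x2=01]: 11111111  (ones: 8)
  rows 16-23 [x1,x2=10]: 10100101  (ones: 4)
  rows 24-31 [x1,x2=11]: 10100101  (ones: 4)
Count of 1-rows = 8+8+4+4 = 24

24


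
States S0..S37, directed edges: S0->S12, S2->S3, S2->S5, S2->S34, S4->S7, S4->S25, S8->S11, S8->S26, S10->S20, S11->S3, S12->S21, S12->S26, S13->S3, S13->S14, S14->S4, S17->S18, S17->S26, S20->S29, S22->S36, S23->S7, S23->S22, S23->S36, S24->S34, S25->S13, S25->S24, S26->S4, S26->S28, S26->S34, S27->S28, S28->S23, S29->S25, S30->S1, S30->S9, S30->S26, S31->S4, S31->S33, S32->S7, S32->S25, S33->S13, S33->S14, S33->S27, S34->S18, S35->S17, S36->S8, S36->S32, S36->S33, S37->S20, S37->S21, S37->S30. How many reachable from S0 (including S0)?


BFS from S0:
  layer 0: {S0}
  layer 1: {S12}
  layer 2: {S21, S26}
  layer 3: {S4, S28, S34}
  layer 4: {S7, S18, S23, S25}
  layer 5: {S13, S22, S24, S36}
  layer 6: {S3, S8, S14, S32, S33}
  layer 7: {S11, S27}
Reachable set: {S0, S3, S4, S7, S8, S11, S12, S13, S14, S18, S21, S22, S23, S24, S25, S26, S27, S28, S32, S33, S34, S36}
Count = 22

22


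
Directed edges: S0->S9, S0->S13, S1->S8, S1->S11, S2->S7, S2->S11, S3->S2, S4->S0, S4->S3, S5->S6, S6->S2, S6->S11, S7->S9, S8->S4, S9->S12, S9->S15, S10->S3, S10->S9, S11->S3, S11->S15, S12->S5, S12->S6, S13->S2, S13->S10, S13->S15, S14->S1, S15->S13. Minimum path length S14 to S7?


BFS layer-by-layer from S14:
  dist 0: {S14}
  dist 1: {S1}
  dist 2: {S8, S11}
  dist 3: {S3, S4, S15}
  dist 4: {S0, S2, S13}
  dist 5: {S7, S9, S10}
  -> S7 reached at distance 5
Shortest path length = 5

5


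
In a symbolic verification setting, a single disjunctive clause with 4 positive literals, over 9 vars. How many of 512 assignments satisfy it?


Step 1: Total=2^9=512
Step 2: Unsat when all 4 false: 2^5=32
Step 3: Sat=512-32=480

480


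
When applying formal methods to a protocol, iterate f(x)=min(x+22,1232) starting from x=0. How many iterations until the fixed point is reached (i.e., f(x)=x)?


Step 1: x=0, cap=1232, increment=22
Step 2: x grows by 22 each step until capped at 1232; fixed point is x=1232
Step 3: iterations = ceil(1232/22) = 56

56


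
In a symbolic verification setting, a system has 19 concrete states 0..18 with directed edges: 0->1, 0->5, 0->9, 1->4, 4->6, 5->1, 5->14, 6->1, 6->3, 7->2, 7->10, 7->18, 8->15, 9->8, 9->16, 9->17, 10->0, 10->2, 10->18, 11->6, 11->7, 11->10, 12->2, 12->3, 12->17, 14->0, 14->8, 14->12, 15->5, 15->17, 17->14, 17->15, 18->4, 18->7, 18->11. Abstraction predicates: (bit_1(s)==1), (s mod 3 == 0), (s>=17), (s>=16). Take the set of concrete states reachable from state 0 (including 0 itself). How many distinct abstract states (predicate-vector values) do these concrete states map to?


BFS from 0:
Concrete reachable: {0, 1, 2, 3, 4, 5, 6, 8, 9, 12, 14, 15, 16, 17}
Abstract via predicates (bit_1(s)==1), (s mod 3 == 0), (s>=17), (s>=16):
  (0,0,0,0) <- {1, 4, 5, 8}
  (0,0,0,1) <- {16}
  (0,0,1,1) <- {17}
  (0,1,0,0) <- {0, 9, 12}
  (1,0,0,0) <- {2, 14}
  (1,1,0,0) <- {3, 6, 15}
Distinct abstract states = 6

6


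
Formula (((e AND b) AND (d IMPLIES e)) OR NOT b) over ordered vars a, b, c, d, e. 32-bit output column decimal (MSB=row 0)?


Formula: (((e AND b) AND (d IMPLIES e)) OR NOT b) over a, b, c, d, e (32 rows)
Evaluate each row (bits = a,b,c,d,e, MSB first):
  row 0 [00000]: (((0 AND 0) AND (0 IMPLIES 0)) OR NOT 0) -> 1
  row 1 [00001]: (((1 AND 0) AND (0 IMPLIES 1)) OR NOT 0) -> 1
  row 2 [00010]: (((0 AND 0) AND (1 IMPLIES 0)) OR NOT 0) -> 1
  row 3 [00011]: (((1 AND 0) AND (1 IMPLIES 1)) OR NOT 0) -> 1
  row 4 [00100]: (((0 AND 0) AND (0 IMPLIES 0)) OR NOT 0) -> 1
  row 5 [00101]: (((1 AND 0) AND (0 IMPLIES 1)) OR NOT 0) -> 1
  row 6 [00110]: (((0 AND 0) AND (1 IMPLIES 0)) OR NOT 0) -> 1
  row 7 [00111]: (((1 AND 0) AND (1 IMPLIES 1)) OR NOT 0) -> 1
  row 8 [01000]: (((0 AND 1) AND (0 IMPLIES 0)) OR NOT 1) -> 0
  row 9 [01001]: (((1 AND 1) AND (0 IMPLIES 1)) OR NOT 1) -> 1
  row 10 [01010]: (((0 AND 1) AND (1 IMPLIES 0)) OR NOT 1) -> 0
  row 11 [01011]: (((1 AND 1) AND (1 IMPLIES 1)) OR NOT 1) -> 1
  row 12 [01100]: (((0 AND 1) AND (0 IMPLIES 0)) OR NOT 1) -> 0
  row 13 [01101]: (((1 AND 1) AND (0 IMPLIES 1)) OR NOT 1) -> 1
  row 14 [01110]: (((0 AND 1) AND (1 IMPLIES 0)) OR NOT 1) -> 0
  row 15 [01111]: (((1 AND 1) AND (1 IMPLIES 1)) OR NOT 1) -> 1
  row 16 [10000]: (((0 AND 0) AND (0 IMPLIES 0)) OR NOT 0) -> 1
  row 17 [10001]: (((1 AND 0) AND (0 IMPLIES 1)) OR NOT 0) -> 1
  row 18 [10010]: (((0 AND 0) AND (1 IMPLIES 0)) OR NOT 0) -> 1
  row 19 [10011]: (((1 AND 0) AND (1 IMPLIES 1)) OR NOT 0) -> 1
  row 20 [10100]: (((0 AND 0) AND (0 IMPLIES 0)) OR NOT 0) -> 1
  row 21 [10101]: (((1 AND 0) AND (0 IMPLIES 1)) OR NOT 0) -> 1
  row 22 [10110]: (((0 AND 0) AND (1 IMPLIES 0)) OR NOT 0) -> 1
  row 23 [10111]: (((1 AND 0) AND (1 IMPLIES 1)) OR NOT 0) -> 1
  row 24 [11000]: (((0 AND 1) AND (0 IMPLIES 0)) OR NOT 1) -> 0
  row 25 [11001]: (((1 AND 1) AND (0 IMPLIES 1)) OR NOT 1) -> 1
  row 26 [11010]: (((0 AND 1) AND (1 IMPLIES 0)) OR NOT 1) -> 0
  row 27 [11011]: (((1 AND 1) AND (1 IMPLIES 1)) OR NOT 1) -> 1
  row 28 [11100]: (((0 AND 1) AND (0 IMPLIES 0)) OR NOT 1) -> 0
  row 29 [11101]: (((1 AND 1) AND (0 IMPLIES 1)) OR NOT 1) -> 1
  row 30 [11110]: (((0 AND 1) AND (1 IMPLIES 0)) OR NOT 1) -> 0
  row 31 [11111]: (((1 AND 1) AND (1 IMPLIES 1)) OR NOT 1) -> 1
Full result column, 4 rows per line (a,b,c fixed per line; d,e runs 00..11 left to right):
  rows 0-3 [a,b,c=000]: 1111  = hex F
  rows 4-7 [a,b,c=001]: 1111  = hex F
  rows 8-11 [a,b,c=010]: 0101  = hex 5
  rows 12-15 [a,b,c=011]: 0101  = hex 5
  rows 16-19 [a,b,c=100]: 1111  = hex F
  rows 20-23 [a,b,c=101]: 1111  = hex F
  rows 24-27 [a,b,c=110]: 0101  = hex 5
  rows 28-31 [a,b,c=111]: 0101  = hex 5
Output column (row 0 .. row 31) = 11111111010101011111111101010101
Output column grouped in 4s = 1111 1111 0101 0101 1111 1111 0101 0101 = 0xFF55FF55
Convert to decimal digit by digit (value = value*16 + digit):
  F -> 15
  15*16 + 15 (F) = 255
  255*16 + 5 = 4085
  4085*16 + 5 = 65365
  65365*16 + 15 (F) = 1045855
  1045855*16 + 15 (F) = 16733695
  16733695*16 + 5 = 267739125
  267739125*16 + 5 = 4283826005
Decimal = 4283826005

4283826005


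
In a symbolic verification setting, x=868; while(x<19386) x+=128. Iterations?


Step 1: x goes from 868 toward 19386 by 128; the body runs while x<19386, so iterations = ceil((bound-start)/step)
Step 2: Distance=18518
Step 3: ceil(18518/128)=145

145


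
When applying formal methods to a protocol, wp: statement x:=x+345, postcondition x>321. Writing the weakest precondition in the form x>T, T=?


Formula: wp(x:=E, P) = P[E/x] (substitute E for x in postcondition)
Step 1: Postcondition: x>321
Step 2: Substitute x+345 for x: x+345>321
Step 3: Solve for x: x > 321-345 = -24

-24


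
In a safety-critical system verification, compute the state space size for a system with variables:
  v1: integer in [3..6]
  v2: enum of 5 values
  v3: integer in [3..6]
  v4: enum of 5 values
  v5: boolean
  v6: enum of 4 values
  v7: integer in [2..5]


State space = product of domain sizes of all variables.
Domain sizes:
  v1 (integer in [3..6]): 4
  v2 (enum of 5 values): 5
  v3 (integer in [3..6]): 4
  v4 (enum of 5 values): 5
  v5 (boolean): 2
  v6 (enum of 4 values): 4
  v7 (integer in [2..5]): 4
Product = 4 * 5 * 4 * 5 * 2 * 4 * 4 = 12800

12800


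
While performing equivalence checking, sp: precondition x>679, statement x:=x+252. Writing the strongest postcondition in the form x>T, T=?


Formula: sp(P, x:=E) = exists old_x. (x = E[old_x/x]) AND P[old_x/x] (old_x is the value of x before the assignment; eliminate old_x by solving x = E[old_x/x] for old_x)
Step 1: Precondition P: x>679, i.e. old_x > 679
Step 2: Assignment gives x = old_x + 252, so old_x = x - 252
Step 3: Substitute into P: x - 252 > 679
Step 4: Simplify: x > 679+252 = 931

931


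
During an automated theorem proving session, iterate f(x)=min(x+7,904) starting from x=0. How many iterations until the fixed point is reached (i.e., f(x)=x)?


Step 1: x=0, cap=904, increment=7
Step 2: x grows by 7 each step until capped at 904; fixed point is x=904
Step 3: iterations = ceil(904/7) = 130

130


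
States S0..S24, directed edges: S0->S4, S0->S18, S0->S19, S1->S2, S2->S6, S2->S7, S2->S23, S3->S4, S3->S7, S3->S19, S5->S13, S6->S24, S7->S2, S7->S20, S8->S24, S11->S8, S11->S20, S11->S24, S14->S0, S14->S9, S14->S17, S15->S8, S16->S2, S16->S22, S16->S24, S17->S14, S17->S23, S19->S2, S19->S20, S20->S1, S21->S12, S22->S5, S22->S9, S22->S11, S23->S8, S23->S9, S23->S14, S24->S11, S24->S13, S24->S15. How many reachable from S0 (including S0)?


BFS from S0:
  layer 0: {S0}
  layer 1: {S4, S18, S19}
  layer 2: {S2, S20}
  layer 3: {S1, S6, S7, S23}
  layer 4: {S8, S9, S14, S24}
  layer 5: {S11, S13, S15, S17}
Reachable set: {S0, S1, S2, S4, S6, S7, S8, S9, S11, S13, S14, S15, S17, S18, S19, S20, S23, S24}
Count = 18

18


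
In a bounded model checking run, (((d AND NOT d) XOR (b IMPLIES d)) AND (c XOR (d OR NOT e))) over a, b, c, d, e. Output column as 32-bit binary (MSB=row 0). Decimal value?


Formula: (((d AND NOT d) XOR (b IMPLIES d)) AND (c XOR (d OR NOT e))) over a, b, c, d, e (32 rows)
Evaluate each row (bits = a,b,c,d,e, MSB first):
  row 0 [00000]: (((0 AND NOT 0) XOR (0 IMPLIES 0)) AND (0 XOR (0 OR NOT 0))) -> 1
  row 1 [00001]: (((0 AND NOT 0) XOR (0 IMPLIES 0)) AND (0 XOR (0 OR NOT 1))) -> 0
  row 2 [00010]: (((1 AND NOT 1) XOR (0 IMPLIES 1)) AND (0 XOR (1 OR NOT 0))) -> 1
  row 3 [00011]: (((1 AND NOT 1) XOR (0 IMPLIES 1)) AND (0 XOR (1 OR NOT 1))) -> 1
  row 4 [00100]: (((0 AND NOT 0) XOR (0 IMPLIES 0)) AND (1 XOR (0 OR NOT 0))) -> 0
  row 5 [00101]: (((0 AND NOT 0) XOR (0 IMPLIES 0)) AND (1 XOR (0 OR NOT 1))) -> 1
  row 6 [00110]: (((1 AND NOT 1) XOR (0 IMPLIES 1)) AND (1 XOR (1 OR NOT 0))) -> 0
  row 7 [00111]: (((1 AND NOT 1) XOR (0 IMPLIES 1)) AND (1 XOR (1 OR NOT 1))) -> 0
  row 8 [01000]: (((0 AND NOT 0) XOR (1 IMPLIES 0)) AND (0 XOR (0 OR NOT 0))) -> 0
  row 9 [01001]: (((0 AND NOT 0) XOR (1 IMPLIES 0)) AND (0 XOR (0 OR NOT 1))) -> 0
  row 10 [01010]: (((1 AND NOT 1) XOR (1 IMPLIES 1)) AND (0 XOR (1 OR NOT 0))) -> 1
  row 11 [01011]: (((1 AND NOT 1) XOR (1 IMPLIES 1)) AND (0 XOR (1 OR NOT 1))) -> 1
  row 12 [01100]: (((0 AND NOT 0) XOR (1 IMPLIES 0)) AND (1 XOR (0 OR NOT 0))) -> 0
  row 13 [01101]: (((0 AND NOT 0) XOR (1 IMPLIES 0)) AND (1 XOR (0 OR NOT 1))) -> 0
  row 14 [01110]: (((1 AND NOT 1) XOR (1 IMPLIES 1)) AND (1 XOR (1 OR NOT 0))) -> 0
  row 15 [01111]: (((1 AND NOT 1) XOR (1 IMPLIES 1)) AND (1 XOR (1 OR NOT 1))) -> 0
  row 16 [10000]: (((0 AND NOT 0) XOR (0 IMPLIES 0)) AND (0 XOR (0 OR NOT 0))) -> 1
  row 17 [10001]: (((0 AND NOT 0) XOR (0 IMPLIES 0)) AND (0 XOR (0 OR NOT 1))) -> 0
  row 18 [10010]: (((1 AND NOT 1) XOR (0 IMPLIES 1)) AND (0 XOR (1 OR NOT 0))) -> 1
  row 19 [10011]: (((1 AND NOT 1) XOR (0 IMPLIES 1)) AND (0 XOR (1 OR NOT 1))) -> 1
  row 20 [10100]: (((0 AND NOT 0) XOR (0 IMPLIES 0)) AND (1 XOR (0 OR NOT 0))) -> 0
  row 21 [10101]: (((0 AND NOT 0) XOR (0 IMPLIES 0)) AND (1 XOR (0 OR NOT 1))) -> 1
  row 22 [10110]: (((1 AND NOT 1) XOR (0 IMPLIES 1)) AND (1 XOR (1 OR NOT 0))) -> 0
  row 23 [10111]: (((1 AND NOT 1) XOR (0 IMPLIES 1)) AND (1 XOR (1 OR NOT 1))) -> 0
  row 24 [11000]: (((0 AND NOT 0) XOR (1 IMPLIES 0)) AND (0 XOR (0 OR NOT 0))) -> 0
  row 25 [11001]: (((0 AND NOT 0) XOR (1 IMPLIES 0)) AND (0 XOR (0 OR NOT 1))) -> 0
  row 26 [11010]: (((1 AND NOT 1) XOR (1 IMPLIES 1)) AND (0 XOR (1 OR NOT 0))) -> 1
  row 27 [11011]: (((1 AND NOT 1) XOR (1 IMPLIES 1)) AND (0 XOR (1 OR NOT 1))) -> 1
  row 28 [11100]: (((0 AND NOT 0) XOR (1 IMPLIES 0)) AND (1 XOR (0 OR NOT 0))) -> 0
  row 29 [11101]: (((0 AND NOT 0) XOR (1 IMPLIES 0)) AND (1 XOR (0 OR NOT 1))) -> 0
  row 30 [11110]: (((1 AND NOT 1) XOR (1 IMPLIES 1)) AND (1 XOR (1 OR NOT 0))) -> 0
  row 31 [11111]: (((1 AND NOT 1) XOR (1 IMPLIES 1)) AND (1 XOR (1 OR NOT 1))) -> 0
Full result column, 4 rows per line (a,b,c fixed per line; d,e runs 00..11 left to right):
  rows 0-3 [a,b,c=000]: 1011  = hex B
  rows 4-7 [a,b,c=001]: 0100  = hex 4
  rows 8-11 [a,b,c=010]: 0011  = hex 3
  rows 12-15 [a,b,c=011]: 0000  = hex 0
  rows 16-19 [a,b,c=100]: 1011  = hex B
  rows 20-23 [a,b,c=101]: 0100  = hex 4
  rows 24-27 [a,b,c=110]: 0011  = hex 3
  rows 28-31 [a,b,c=111]: 0000  = hex 0
Output column (row 0 .. row 31) = 10110100001100001011010000110000
Output column grouped in 4s = 1011 0100 0011 0000 1011 0100 0011 0000 = 0xB430B430
Convert to decimal digit by digit (value = value*16 + digit):
  B -> 11
  11*16 + 4 = 180
  180*16 + 3 = 2883
  2883*16 + 0 = 46128
  46128*16 + 11 (B) = 738059
  738059*16 + 4 = 11808948
  11808948*16 + 3 = 188943171
  188943171*16 + 0 = 3023090736
Decimal = 3023090736

3023090736


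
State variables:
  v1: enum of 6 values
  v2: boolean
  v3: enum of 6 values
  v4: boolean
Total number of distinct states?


State space = product of domain sizes of all variables.
Domain sizes:
  v1 (enum of 6 values): 6
  v2 (boolean): 2
  v3 (enum of 6 values): 6
  v4 (boolean): 2
Product = 6 * 2 * 6 * 2 = 144

144


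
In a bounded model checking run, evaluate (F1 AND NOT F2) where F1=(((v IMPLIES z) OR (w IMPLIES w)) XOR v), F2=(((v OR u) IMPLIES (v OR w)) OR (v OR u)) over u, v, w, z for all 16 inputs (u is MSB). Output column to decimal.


F1 = (((v IMPLIES z) OR (w IMPLIES w)) XOR v)
F2 = (((v OR u) IMPLIES (v OR w)) OR (v OR u))
Counterexample to F1=>F2 is where F1=1 and F2=0.
Evaluate each row (bits = u,v,w,z, MSB first):
  row 0 [0000]: F1=1 F2=1 -> F1&~F2 -> 0
  row 1 [0001]: F1=1 F2=1 -> F1&~F2 -> 0
  row 2 [0010]: F1=1 F2=1 -> F1&~F2 -> 0
  row 3 [0011]: F1=1 F2=1 -> F1&~F2 -> 0
  row 4 [0100]: F1=0 F2=1 -> F1&~F2 -> 0
  row 5 [0101]: F1=0 F2=1 -> F1&~F2 -> 0
  row 6 [0110]: F1=0 F2=1 -> F1&~F2 -> 0
  row 7 [0111]: F1=0 F2=1 -> F1&~F2 -> 0
  row 8 [1000]: F1=1 F2=1 -> F1&~F2 -> 0
  row 9 [1001]: F1=1 F2=1 -> F1&~F2 -> 0
  row 10 [1010]: F1=1 F2=1 -> F1&~F2 -> 0
  row 11 [1011]: F1=1 F2=1 -> F1&~F2 -> 0
  row 12 [1100]: F1=0 F2=1 -> F1&~F2 -> 0
  row 13 [1101]: F1=0 F2=1 -> F1&~F2 -> 0
  row 14 [1110]: F1=0 F2=1 -> F1&~F2 -> 0
  row 15 [1111]: F1=0 F2=1 -> F1&~F2 -> 0
Full result column, 4 rows per line (u,v fixed per line; w,z runs 00..11 left to right):
  rows 0-3 [u,v=00]: 0000  = hex 0
  rows 4-7 [u,v=01]: 0000  = hex 0
  rows 8-11 [u,v=10]: 0000  = hex 0
  rows 12-15 [u,v=11]: 0000  = hex 0
Counterexample vector (row 0 .. row 15) = 0000000000000000
Output column grouped in 4s = 0000 0000 0000 0000 = 0x0000
Convert to decimal digit by digit (value = value*16 + digit):
  0 -> 0
  0*16 + 0 = 0
  0*16 + 0 = 0
  0*16 + 0 = 0
Decimal = 0

0


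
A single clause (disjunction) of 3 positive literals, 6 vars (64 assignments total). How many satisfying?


Step 1: Total=2^6=64
Step 2: Unsat when all 3 false: 2^3=8
Step 3: Sat=64-8=56

56


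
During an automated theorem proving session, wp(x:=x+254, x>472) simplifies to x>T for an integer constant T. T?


Formula: wp(x:=E, P) = P[E/x] (substitute E for x in postcondition)
Step 1: Postcondition: x>472
Step 2: Substitute x+254 for x: x+254>472
Step 3: Solve for x: x > 472-254 = 218

218


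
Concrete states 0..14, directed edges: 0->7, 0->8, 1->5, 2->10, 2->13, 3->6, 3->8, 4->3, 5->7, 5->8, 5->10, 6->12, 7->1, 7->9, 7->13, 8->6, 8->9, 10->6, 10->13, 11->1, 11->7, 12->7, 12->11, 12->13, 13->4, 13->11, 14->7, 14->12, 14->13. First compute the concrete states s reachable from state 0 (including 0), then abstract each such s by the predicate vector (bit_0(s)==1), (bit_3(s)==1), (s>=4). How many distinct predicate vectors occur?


BFS from 0:
Concrete reachable: {0, 1, 3, 4, 5, 6, 7, 8, 9, 10, 11, 12, 13}
Abstract via predicates (bit_0(s)==1), (bit_3(s)==1), (s>=4):
  (0,0,0) <- {0}
  (0,0,1) <- {4, 6}
  (0,1,1) <- {8, 10, 12}
  (1,0,0) <- {1, 3}
  (1,0,1) <- {5, 7}
  (1,1,1) <- {9, 11, 13}
Distinct abstract states = 6

6


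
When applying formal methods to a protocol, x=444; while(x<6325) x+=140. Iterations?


Step 1: x goes from 444 toward 6325 by 140; the body runs while x<6325, so iterations = ceil((bound-start)/step)
Step 2: Distance=5881
Step 3: ceil(5881/140)=43

43


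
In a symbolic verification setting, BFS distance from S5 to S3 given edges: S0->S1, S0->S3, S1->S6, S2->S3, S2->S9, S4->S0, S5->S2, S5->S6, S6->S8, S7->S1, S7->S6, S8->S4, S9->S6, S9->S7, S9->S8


BFS layer-by-layer from S5:
  dist 0: {S5}
  dist 1: {S2, S6}
  dist 2: {S3, S8, S9}
  -> S3 reached at distance 2
Shortest path length = 2

2


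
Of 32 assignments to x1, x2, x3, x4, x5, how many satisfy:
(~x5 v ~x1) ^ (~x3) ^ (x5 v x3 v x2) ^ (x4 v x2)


CNF with 4 clauses over 5 vars (32 assignments).
An assignment satisfies CNF iff every clause has >=1 true literal.
Check each row (bits = x1,x2,x3,x4,x5; clause T/F shown):
  row 0 [00000]: clauses=TTFF -> 0
  row 1 [00001]: clauses=TTTF -> 0
  row 2 [00010]: clauses=TTFT -> 0
  row 3 [00011]: clauses=TTTT -> 1
  row 4 [00100]: clauses=TFTF -> 0
  row 5 [00101]: clauses=TFTF -> 0
  row 6 [00110]: clauses=TFTT -> 0
  row 7 [00111]: clauses=TFTT -> 0
  row 8 [01000]: clauses=TTTT -> 1
  row 9 [01001]: clauses=TTTT -> 1
  row 10 [01010]: clauses=TTTT -> 1
  row 11 [01011]: clauses=TTTT -> 1
  row 12 [01100]: clauses=TFTT -> 0
  row 13 [01101]: clauses=TFTT -> 0
  row 14 [01110]: clauses=TFTT -> 0
  row 15 [01111]: clauses=TFTT -> 0
  row 16 [10000]: clauses=TTFF -> 0
  row 17 [10001]: clauses=FTTF -> 0
  row 18 [10010]: clauses=TTFT -> 0
  row 19 [10011]: clauses=FTTT -> 0
  row 20 [10100]: clauses=TFTF -> 0
  row 21 [10101]: clauses=FFTF -> 0
  row 22 [10110]: clauses=TFTT -> 0
  row 23 [10111]: clauses=FFTT -> 0
  row 24 [11000]: clauses=TTTT -> 1
  row 25 [11001]: clauses=FTTT -> 0
  row 26 [11010]: clauses=TTTT -> 1
  row 27 [11011]: clauses=FTTT -> 0
  row 28 [11100]: clauses=TFTT -> 0
  row 29 [11101]: clauses=FFTT -> 0
  row 30 [11110]: clauses=TFTT -> 0
  row 31 [11111]: clauses=FFTT -> 0
Full result column, 8 rows per line (x1,x2 fixed per line; x3,x4,x5 runs 000..111 left to right):
  rows 0-7 [x1,x2=00]: 00010000  (ones: 1)
  rows 8-15 [x1,x2=01]: 11110000  (ones: 4)
  rows 16-23 [x1,x2=10]: 00000000  (ones: 0)
  rows 24-31 [x1,x2=11]: 10100000  (ones: 2)
Satisfying assignments = 1+4+0+2 = 7

7


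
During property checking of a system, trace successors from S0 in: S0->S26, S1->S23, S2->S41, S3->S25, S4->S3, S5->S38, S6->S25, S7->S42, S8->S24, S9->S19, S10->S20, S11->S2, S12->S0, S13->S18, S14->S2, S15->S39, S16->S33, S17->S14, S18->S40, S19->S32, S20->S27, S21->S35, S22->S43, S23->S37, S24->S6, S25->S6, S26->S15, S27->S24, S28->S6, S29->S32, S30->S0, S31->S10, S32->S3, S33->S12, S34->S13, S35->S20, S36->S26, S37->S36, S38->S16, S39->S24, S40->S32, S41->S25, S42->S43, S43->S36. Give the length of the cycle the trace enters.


Trace from S0 until a state repeats:
  S0 -> S26 -> S15 -> S39 -> S24 -> S6 -> S25 -> S6
S6 first seen at step 5, revisited at step 7.
Cycle length = 7 - 5 = 2

2


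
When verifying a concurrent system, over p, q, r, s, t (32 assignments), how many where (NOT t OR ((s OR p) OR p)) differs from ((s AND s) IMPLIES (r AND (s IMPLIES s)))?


F1 = (NOT t OR ((s OR p) OR p))
F2 = ((s AND s) IMPLIES (r AND (s IMPLIES s)))
Evaluate both on each of 32 rows (bits = p,q,r,s,t):
  row 0 [00000]: F1=1 F2=1 -> 0
  row 1 [00001]: F1=0 F2=1 (differ) -> 1
  row 2 [00010]: F1=1 F2=0 (differ) -> 1
  row 3 [00011]: F1=1 F2=0 (differ) -> 1
  row 4 [00100]: F1=1 F2=1 -> 0
  row 5 [00101]: F1=0 F2=1 (differ) -> 1
  row 6 [00110]: F1=1 F2=1 -> 0
  row 7 [00111]: F1=1 F2=1 -> 0
  row 8 [01000]: F1=1 F2=1 -> 0
  row 9 [01001]: F1=0 F2=1 (differ) -> 1
  row 10 [01010]: F1=1 F2=0 (differ) -> 1
  row 11 [01011]: F1=1 F2=0 (differ) -> 1
  row 12 [01100]: F1=1 F2=1 -> 0
  row 13 [01101]: F1=0 F2=1 (differ) -> 1
  row 14 [01110]: F1=1 F2=1 -> 0
  row 15 [01111]: F1=1 F2=1 -> 0
  row 16 [10000]: F1=1 F2=1 -> 0
  row 17 [10001]: F1=1 F2=1 -> 0
  row 18 [10010]: F1=1 F2=0 (differ) -> 1
  row 19 [10011]: F1=1 F2=0 (differ) -> 1
  row 20 [10100]: F1=1 F2=1 -> 0
  row 21 [10101]: F1=1 F2=1 -> 0
  row 22 [10110]: F1=1 F2=1 -> 0
  row 23 [10111]: F1=1 F2=1 -> 0
  row 24 [11000]: F1=1 F2=1 -> 0
  row 25 [11001]: F1=1 F2=1 -> 0
  row 26 [11010]: F1=1 F2=0 (differ) -> 1
  row 27 [11011]: F1=1 F2=0 (differ) -> 1
  row 28 [11100]: F1=1 F2=1 -> 0
  row 29 [11101]: F1=1 F2=1 -> 0
  row 30 [11110]: F1=1 F2=1 -> 0
  row 31 [11111]: F1=1 F2=1 -> 0
Full result column, 8 rows per line (p,q fixed per line; r,s,t runs 000..111 left to right):
  rows 0-7 [p,q=00]: 01110100  (ones: 4)
  rows 8-15 [p,q=01]: 01110100  (ones: 4)
  rows 16-23 [p,q=10]: 00110000  (ones: 2)
  rows 24-31 [p,q=11]: 00110000  (ones: 2)
Disagreements = 4+4+2+2 = 12

12


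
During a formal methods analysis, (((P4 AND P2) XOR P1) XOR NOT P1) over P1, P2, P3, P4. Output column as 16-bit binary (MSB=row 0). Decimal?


Formula: (((P4 AND P2) XOR P1) XOR NOT P1) over P1, P2, P3, P4 (16 rows)
Evaluate each row (bits = P1,P2,P3,P4, MSB first):
  row 0 [0000]: (((0 AND 0) XOR 0) XOR NOT 0) -> 1
  row 1 [0001]: (((1 AND 0) XOR 0) XOR NOT 0) -> 1
  row 2 [0010]: (((0 AND 0) XOR 0) XOR NOT 0) -> 1
  row 3 [0011]: (((1 AND 0) XOR 0) XOR NOT 0) -> 1
  row 4 [0100]: (((0 AND 1) XOR 0) XOR NOT 0) -> 1
  row 5 [0101]: (((1 AND 1) XOR 0) XOR NOT 0) -> 0
  row 6 [0110]: (((0 AND 1) XOR 0) XOR NOT 0) -> 1
  row 7 [0111]: (((1 AND 1) XOR 0) XOR NOT 0) -> 0
  row 8 [1000]: (((0 AND 0) XOR 1) XOR NOT 1) -> 1
  row 9 [1001]: (((1 AND 0) XOR 1) XOR NOT 1) -> 1
  row 10 [1010]: (((0 AND 0) XOR 1) XOR NOT 1) -> 1
  row 11 [1011]: (((1 AND 0) XOR 1) XOR NOT 1) -> 1
  row 12 [1100]: (((0 AND 1) XOR 1) XOR NOT 1) -> 1
  row 13 [1101]: (((1 AND 1) XOR 1) XOR NOT 1) -> 0
  row 14 [1110]: (((0 AND 1) XOR 1) XOR NOT 1) -> 1
  row 15 [1111]: (((1 AND 1) XOR 1) XOR NOT 1) -> 0
Full result column, 4 rows per line (P1,P2 fixed per line; P3,P4 runs 00..11 left to right):
  rows 0-3 [P1,P2=00]: 1111  = hex F
  rows 4-7 [P1,P2=01]: 1010  = hex A
  rows 8-11 [P1,P2=10]: 1111  = hex F
  rows 12-15 [P1,P2=11]: 1010  = hex A
Output column (row 0 .. row 15) = 1111101011111010
Output column grouped in 4s = 1111 1010 1111 1010 = 0xFAFA
Convert to decimal digit by digit (value = value*16 + digit):
  F -> 15
  15*16 + 10 (A) = 250
  250*16 + 15 (F) = 4015
  4015*16 + 10 (A) = 64250
Decimal = 64250

64250


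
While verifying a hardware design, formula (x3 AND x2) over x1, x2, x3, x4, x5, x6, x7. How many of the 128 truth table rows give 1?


Formula: (x3 AND x2) over 7 vars (128 rows)
Evaluate each row (x1, x2, x3, x4, x5, x6, x7 as bits, MSB first):
  row 0 [0000000]: (0 AND 0) -> 0
  row 1 [0000001]: (0 AND 0) -> 0
  row 2 [0000010]: (0 AND 0) -> 0
  row 3 [0000011]: (0 AND 0) -> 0
  row 4 [0000100]: (0 AND 0) -> 0
  (every remaining row is evaluated the same way; all 128 results are listed next)
Full result column, 8 rows per line (x1,x2,x3,x4 fixed per line; x5,x6,x7 runs 000..111 left to right):
  rows 0-7 [x1,x2,x3,x4=0000]: 00000000  (ones: 0)
  rows 8-15 [x1,x2,x3,x4=0001]: 00000000  (ones: 0)
  rows 16-23 [x1,x2,x3,x4=0010]: 00000000  (ones: 0)
  rows 24-31 [x1,x2,x3,x4=0011]: 00000000  (ones: 0)
  rows 32-39 [x1,x2,x3,x4=0100]: 00000000  (ones: 0)
  rows 40-47 [x1,x2,x3,x4=0101]: 00000000  (ones: 0)
  rows 48-55 [x1,x2,x3,x4=0110]: 11111111  (ones: 8)
  rows 56-63 [x1,x2,x3,x4=0111]: 11111111  (ones: 8)
  rows 64-71 [x1,x2,x3,x4=1000]: 00000000  (ones: 0)
  rows 72-79 [x1,x2,x3,x4=1001]: 00000000  (ones: 0)
  rows 80-87 [x1,x2,x3,x4=1010]: 00000000  (ones: 0)
  rows 88-95 [x1,x2,x3,x4=1011]: 00000000  (ones: 0)
  rows 96-103 [x1,x2,x3,x4=1100]: 00000000  (ones: 0)
  rows 104-111 [x1,x2,x3,x4=1101]: 00000000  (ones: 0)
  rows 112-119 [x1,x2,x3,x4=1110]: 11111111  (ones: 8)
  rows 120-127 [x1,x2,x3,x4=1111]: 11111111  (ones: 8)
Count of 1-rows = 0+0+0+0+0+0+8+8+0+0+0+0+0+0+8+8 = 32

32


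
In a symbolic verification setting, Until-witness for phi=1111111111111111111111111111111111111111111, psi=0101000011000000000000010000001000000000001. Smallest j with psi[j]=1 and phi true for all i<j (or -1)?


(phi U psi) at 0: need smallest j with psi[j]=1 and phi[i]=1 for all i in [0,j).
Scan from step 0:
  step 0: phi=1, psi=0 -> continue
  step 1: psi=1 and phi held for [0,1) -> witness found
Witness step = 1

1


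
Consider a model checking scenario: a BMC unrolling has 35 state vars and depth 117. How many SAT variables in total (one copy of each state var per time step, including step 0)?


BMC unrolls to depth k, creating one copy of each state var for steps 0..k.
Step count = 117 + 1 = 118 (steps 0 through 117)
Vars per step = 35
Total = 35 * 118 = 4130

4130


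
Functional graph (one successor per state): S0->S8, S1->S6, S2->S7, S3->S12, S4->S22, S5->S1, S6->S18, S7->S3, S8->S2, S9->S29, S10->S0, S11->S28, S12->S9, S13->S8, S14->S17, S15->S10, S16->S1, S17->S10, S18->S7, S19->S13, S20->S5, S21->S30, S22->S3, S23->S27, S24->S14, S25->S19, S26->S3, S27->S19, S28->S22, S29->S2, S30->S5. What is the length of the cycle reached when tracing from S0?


Trace from S0 until a state repeats:
  S0 -> S8 -> S2 -> S7 -> S3 -> S12 -> S9 -> S29 -> S2
S2 first seen at step 2, revisited at step 8.
Cycle length = 8 - 2 = 6

6


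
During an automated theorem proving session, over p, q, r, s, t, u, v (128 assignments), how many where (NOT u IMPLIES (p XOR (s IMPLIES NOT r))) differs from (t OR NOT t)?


F1 = (NOT u IMPLIES (p XOR (s IMPLIES NOT r)))
F2 = (t OR NOT t)
Evaluate both on each of 128 rows (bits = p,q,r,s,t,u,v):
  row 0 [0000000]: F1=1 F2=1 -> 0
  row 1 [0000001]: F1=1 F2=1 -> 0
  row 2 [0000010]: F1=1 F2=1 -> 0
  row 3 [0000011]: F1=1 F2=1 -> 0
  row 4 [0000100]: F1=1 F2=1 -> 0
  (every remaining row is evaluated the same way; all 128 results are listed next)
Full result column, 8 rows per line (p,q,r,s fixed per line; t,u,v runs 000..111 left to right):
  rows 0-7 [p,q,r,s=0000]: 00000000  (ones: 0)
  rows 8-15 [p,q,r,s=0001]: 00000000  (ones: 0)
  rows 16-23 [p,q,r,s=0010]: 00000000  (ones: 0)
  rows 24-31 [p,q,r,s=0011]: 11001100  (ones: 4)
  rows 32-39 [p,q,r,s=0100]: 00000000  (ones: 0)
  rows 40-47 [p,q,r,s=0101]: 00000000  (ones: 0)
  rows 48-55 [p,q,r,s=0110]: 00000000  (ones: 0)
  rows 56-63 [p,q,r,s=0111]: 11001100  (ones: 4)
  rows 64-71 [p,q,r,s=1000]: 11001100  (ones: 4)
  rows 72-79 [p,q,r,s=1001]: 11001100  (ones: 4)
  rows 80-87 [p,q,r,s=1010]: 11001100  (ones: 4)
  rows 88-95 [p,q,r,s=1011]: 00000000  (ones: 0)
  rows 96-103 [p,q,r,s=1100]: 11001100  (ones: 4)
  rows 104-111 [p,q,r,s=1101]: 11001100  (ones: 4)
  rows 112-119 [p,q,r,s=1110]: 11001100  (ones: 4)
  rows 120-127 [p,q,r,s=1111]: 00000000  (ones: 0)
Disagreements = 0+0+0+4+0+0+0+4+4+4+4+0+4+4+4+0 = 32

32


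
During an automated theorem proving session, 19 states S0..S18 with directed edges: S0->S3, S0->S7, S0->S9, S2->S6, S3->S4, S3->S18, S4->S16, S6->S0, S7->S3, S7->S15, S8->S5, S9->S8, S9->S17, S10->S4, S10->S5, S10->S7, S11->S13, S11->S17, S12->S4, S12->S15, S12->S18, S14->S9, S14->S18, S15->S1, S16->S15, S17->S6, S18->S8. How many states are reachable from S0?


BFS from S0:
  layer 0: {S0}
  layer 1: {S3, S7, S9}
  layer 2: {S4, S8, S15, S17, S18}
  layer 3: {S1, S5, S6, S16}
Reachable set: {S0, S1, S3, S4, S5, S6, S7, S8, S9, S15, S16, S17, S18}
Count = 13

13


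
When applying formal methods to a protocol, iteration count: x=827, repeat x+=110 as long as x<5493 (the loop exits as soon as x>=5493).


Step 1: x goes from 827 toward 5493 by 110; the body runs while x<5493, so iterations = ceil((bound-start)/step)
Step 2: Distance=4666
Step 3: ceil(4666/110)=43

43


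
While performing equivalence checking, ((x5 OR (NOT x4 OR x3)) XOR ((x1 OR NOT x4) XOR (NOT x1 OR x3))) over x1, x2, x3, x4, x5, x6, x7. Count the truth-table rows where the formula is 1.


Formula: ((x5 OR (NOT x4 OR x3)) XOR ((x1 OR NOT x4) XOR (NOT x1 OR x3))) over 7 vars (128 rows)
Evaluate each row (x1, x2, x3, x4, x5, x6, x7 as bits, MSB first):
  row 0 [0000000]: ((0 OR (NOT 0 OR 0)) XOR ((0 OR NOT 0) XOR (NOT 0 OR 0))) -> 1
  row 1 [0000001]: ((0 OR (NOT 0 OR 0)) XOR ((0 OR NOT 0) XOR (NOT 0 OR 0))) -> 1
  row 2 [0000010]: ((0 OR (NOT 0 OR 0)) XOR ((0 OR NOT 0) XOR (NOT 0 OR 0))) -> 1
  row 3 [0000011]: ((0 OR (NOT 0 OR 0)) XOR ((0 OR NOT 0) XOR (NOT 0 OR 0))) -> 1
  row 4 [0000100]: ((1 OR (NOT 0 OR 0)) XOR ((0 OR NOT 0) XOR (NOT 0 OR 0))) -> 1
  (every remaining row is evaluated the same way; all 128 results are listed next)
Full result column, 8 rows per line (x1,x2,x3,x4 fixed per line; x5,x6,x7 runs 000..111 left to right):
  rows 0-7 [x1,x2,x3,x4=0000]: 11111111  (ones: 8)
  rows 8-15 [x1,x2,x3,x4=0001]: 11110000  (ones: 4)
  rows 16-23 [x1,x2,x3,x4=0010]: 11111111  (ones: 8)
  rows 24-31 [x1,x2,x3,x4=0011]: 00000000  (ones: 0)
  rows 32-39 [x1,x2,x3,x4=0100]: 11111111  (ones: 8)
  rows 40-47 [x1,x2,x3,x4=0101]: 11110000  (ones: 4)
  rows 48-55 [x1,x2,x3,x4=0110]: 11111111  (ones: 8)
  rows 56-63 [x1,x2,x3,x4=0111]: 00000000  (ones: 0)
  rows 64-71 [x1,x2,x3,x4=1000]: 00000000  (ones: 0)
  rows 72-79 [x1,x2,x3,x4=1001]: 11110000  (ones: 4)
  rows 80-87 [x1,x2,x3,x4=1010]: 11111111  (ones: 8)
  rows 88-95 [x1,x2,x3,x4=1011]: 11111111  (ones: 8)
  rows 96-103 [x1,x2,x3,x4=1100]: 00000000  (ones: 0)
  rows 104-111 [x1,x2,x3,x4=1101]: 11110000  (ones: 4)
  rows 112-119 [x1,x2,x3,x4=1110]: 11111111  (ones: 8)
  rows 120-127 [x1,x2,x3,x4=1111]: 11111111  (ones: 8)
Count of 1-rows = 8+4+8+0+8+4+8+0+0+4+8+8+0+4+8+8 = 80

80


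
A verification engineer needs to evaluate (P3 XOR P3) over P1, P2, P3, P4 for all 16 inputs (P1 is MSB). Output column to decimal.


Formula: (P3 XOR P3) over P1, P2, P3, P4 (16 rows)
Evaluate each row (bits = P1,P2,P3,P4, MSB first):
  row 0 [0000]: (0 XOR 0) -> 0
  row 1 [0001]: (0 XOR 0) -> 0
  row 2 [0010]: (1 XOR 1) -> 0
  row 3 [0011]: (1 XOR 1) -> 0
  row 4 [0100]: (0 XOR 0) -> 0
  row 5 [0101]: (0 XOR 0) -> 0
  row 6 [0110]: (1 XOR 1) -> 0
  row 7 [0111]: (1 XOR 1) -> 0
  row 8 [1000]: (0 XOR 0) -> 0
  row 9 [1001]: (0 XOR 0) -> 0
  row 10 [1010]: (1 XOR 1) -> 0
  row 11 [1011]: (1 XOR 1) -> 0
  row 12 [1100]: (0 XOR 0) -> 0
  row 13 [1101]: (0 XOR 0) -> 0
  row 14 [1110]: (1 XOR 1) -> 0
  row 15 [1111]: (1 XOR 1) -> 0
Full result column, 4 rows per line (P1,P2 fixed per line; P3,P4 runs 00..11 left to right):
  rows 0-3 [P1,P2=00]: 0000  = hex 0
  rows 4-7 [P1,P2=01]: 0000  = hex 0
  rows 8-11 [P1,P2=10]: 0000  = hex 0
  rows 12-15 [P1,P2=11]: 0000  = hex 0
Output column (row 0 .. row 15) = 0000000000000000
Output column grouped in 4s = 0000 0000 0000 0000 = 0x0000
Convert to decimal digit by digit (value = value*16 + digit):
  0 -> 0
  0*16 + 0 = 0
  0*16 + 0 = 0
  0*16 + 0 = 0
Decimal = 0

0


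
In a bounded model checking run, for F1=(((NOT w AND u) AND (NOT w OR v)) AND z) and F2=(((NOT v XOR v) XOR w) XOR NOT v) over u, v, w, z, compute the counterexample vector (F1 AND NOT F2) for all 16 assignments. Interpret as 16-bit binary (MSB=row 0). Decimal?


F1 = (((NOT w AND u) AND (NOT w OR v)) AND z)
F2 = (((NOT v XOR v) XOR w) XOR NOT v)
Counterexample to F1=>F2 is where F1=1 and F2=0.
Evaluate each row (bits = u,v,w,z, MSB first):
  row 0 [0000]: F1=0 F2=0 -> F1&~F2 -> 0
  row 1 [0001]: F1=0 F2=0 -> F1&~F2 -> 0
  row 2 [0010]: F1=0 F2=1 -> F1&~F2 -> 0
  row 3 [0011]: F1=0 F2=1 -> F1&~F2 -> 0
  row 4 [0100]: F1=0 F2=1 -> F1&~F2 -> 0
  row 5 [0101]: F1=0 F2=1 -> F1&~F2 -> 0
  row 6 [0110]: F1=0 F2=0 -> F1&~F2 -> 0
  row 7 [0111]: F1=0 F2=0 -> F1&~F2 -> 0
  row 8 [1000]: F1=0 F2=0 -> F1&~F2 -> 0
  row 9 [1001]: F1=1 F2=0 -> F1&~F2 -> 1
  row 10 [1010]: F1=0 F2=1 -> F1&~F2 -> 0
  row 11 [1011]: F1=0 F2=1 -> F1&~F2 -> 0
  row 12 [1100]: F1=0 F2=1 -> F1&~F2 -> 0
  row 13 [1101]: F1=1 F2=1 -> F1&~F2 -> 0
  row 14 [1110]: F1=0 F2=0 -> F1&~F2 -> 0
  row 15 [1111]: F1=0 F2=0 -> F1&~F2 -> 0
Full result column, 4 rows per line (u,v fixed per line; w,z runs 00..11 left to right):
  rows 0-3 [u,v=00]: 0000  = hex 0
  rows 4-7 [u,v=01]: 0000  = hex 0
  rows 8-11 [u,v=10]: 0100  = hex 4
  rows 12-15 [u,v=11]: 0000  = hex 0
Counterexample vector (row 0 .. row 15) = 0000000001000000
Output column grouped in 4s = 0000 0000 0100 0000 = 0x0040
Convert to decimal digit by digit (value = value*16 + digit):
  0 -> 0
  0*16 + 0 = 0
  0*16 + 4 = 4
  4*16 + 0 = 64
Decimal = 64

64
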